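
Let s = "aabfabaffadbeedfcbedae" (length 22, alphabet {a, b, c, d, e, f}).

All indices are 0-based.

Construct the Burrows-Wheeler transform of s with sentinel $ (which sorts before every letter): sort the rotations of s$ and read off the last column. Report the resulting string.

rank  rotation                 last
    0  $aabfabaffadbeedfcbedae  e
    1  aabfabaffadbeedfcbedae$  $
    2  abaffadbeedfcbedae$aabf  f
    3  abfabaffadbeedfcbedae$a  a
    4  adbeedfcbedae$aabfabaff  f
    5  ae$aabfabaffadbeedfcbed  d
    6  affadbeedfcbedae$aabfab  b
    7  baffadbeedfcbedae$aabfa  a
    8  bedae$aabfabaffadbeedfc  c
    9  beedfcbedae$aabfabaffad  d
   10  bfabaffadbeedfcbedae$aa  a
   11  cbedae$aabfabaffadbeedf  f
   12  dae$aabfabaffadbeedfcbe  e
   13  dbeedfcbedae$aabfabaffa  a
   14  dfcbedae$aabfabaffadbee  e
   15  e$aabfabaffadbeedfcbeda  a
   16  edae$aabfabaffadbeedfcb  b
   17  edfcbedae$aabfabaffadbe  e
   18  eedfcbedae$aabfabaffadb  b
   19  fabaffadbeedfcbedae$aab  b
   20  fadbeedfcbedae$aabfabaf  f
   21  fcbedae$aabfabaffadbeed  d
   22  ffadbeedfcbedae$aabfaba  a

e$fafdbacdafeaeabebbfda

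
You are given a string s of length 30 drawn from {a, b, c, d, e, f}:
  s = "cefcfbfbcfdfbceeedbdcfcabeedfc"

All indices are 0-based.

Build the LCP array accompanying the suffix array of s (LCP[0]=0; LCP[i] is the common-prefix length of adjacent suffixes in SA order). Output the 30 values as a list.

[0, 0, 2, 1, 1, 1, 0, 1, 1, 2, 1, 2, 2, 0, 1, 1, 2, 0, 2, 1, 3, 2, 1, 0, 3, 2, 1, 2, 2, 1]

sorted suffixes:
  #0 SA[0]=23  'abeedfc'
  #1 SA[1]=12  'bceeedbdcfcabeedfc'
  #2 SA[2]=7  'bcfdfbceeedbdcfcabeedfc'
  #3 SA[3]=18  'bdcfcabeedfc'
  #4 SA[4]=24  'beedfc'
  #5 SA[5]=5  'bfbcfdfbceeedbdcfcabeedfc'
  #6 SA[6]=29  'c'
  #7 SA[7]=22  'cabeedfc'
  #8 SA[8]=13  'ceeedbdcfcabeedfc'
  #9 SA[9]=0  'cefcfbfbcfdfbceeedbdcfcabeedfc'
  #10 SA[10]=3  'cfbfbcfdfbceeedbdcfcabeedfc'
  #11 SA[11]=20  'cfcabeedfc'
  #12 SA[12]=8  'cfdfbceeedbdcfcabeedfc'
  #13 SA[13]=17  'dbdcfcabeedfc'
  #14 SA[14]=19  'dcfcabeedfc'
  #15 SA[15]=10  'dfbceeedbdcfcabeedfc'
  #16 SA[16]=27  'dfc'
  #17 SA[17]=16  'edbdcfcabeedfc'
  #18 SA[18]=26  'edfc'
  #19 SA[19]=15  'eedbdcfcabeedfc'
  #20 SA[20]=25  'eedfc'
  #21 SA[21]=14  'eeedbdcfcabeedfc'
  #22 SA[22]=1  'efcfbfbcfdfbceeedbdcfcabeedfc'
  #23 SA[23]=11  'fbceeedbdcfcabeedfc'
  #24 SA[24]=6  'fbcfdfbceeedbdcfcabeedfc'
  #25 SA[25]=4  'fbfbcfdfbceeedbdcfcabeedfc'
  #26 SA[26]=28  'fc'
  #27 SA[27]=21  'fcabeedfc'
  #28 SA[28]=2  'fcfbfbcfdfbceeedbdcfcabeedfc'
  #29 SA[29]=9  'fdfbceeedbdcfcabeedfc'

SA = [23, 12, 7, 18, 24, 5, 29, 22, 13, 0, 3, 20, 8, 17, 19, 10, 27, 16, 26, 15, 25, 14, 1, 11, 6, 4, 28, 21, 2, 9]
rank  pair      lcp
   1  s[23:],s[12:]  0  ''
   2  s[12:],s[7:]  2  'bc'
   3  s[7:],s[18:]  1  'b'
   4  s[18:],s[24:]  1  'b'
   5  s[24:],s[5:]  1  'b'
   6  s[5:],s[29:]  0  ''
   7  s[29:],s[22:]  1  'c'
   8  s[22:],s[13:]  1  'c'
   9  s[13:],s[0:]  2  'ce'
  10  s[0:],s[3:]  1  'c'
  11  s[3:],s[20:]  2  'cf'
  12  s[20:],s[8:]  2  'cf'
  13  s[8:],s[17:]  0  ''
  14  s[17:],s[19:]  1  'd'
  15  s[19:],s[10:]  1  'd'
  16  s[10:],s[27:]  2  'df'
  17  s[27:],s[16:]  0  ''
  18  s[16:],s[26:]  2  'ed'
  19  s[26:],s[15:]  1  'e'
  20  s[15:],s[25:]  3  'eed'
  21  s[25:],s[14:]  2  'ee'
  22  s[14:],s[1:]  1  'e'
  23  s[1:],s[11:]  0  ''
  24  s[11:],s[6:]  3  'fbc'
  25  s[6:],s[4:]  2  'fb'
  26  s[4:],s[28:]  1  'f'
  27  s[28:],s[21:]  2  'fc'
  28  s[21:],s[2:]  2  'fc'
  29  s[2:],s[9:]  1  'f'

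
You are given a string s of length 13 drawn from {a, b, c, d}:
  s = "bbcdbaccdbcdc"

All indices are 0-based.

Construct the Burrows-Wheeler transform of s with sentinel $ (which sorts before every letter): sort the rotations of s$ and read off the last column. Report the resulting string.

rank  rotation        last
    0  $bbcdbaccdbcdc  c
    1  accdbcdc$bbcdb  b
    2  baccdbcdc$bbcd  d
    3  bbcdbaccdbcdc$  $
    4  bcdbaccdbcdc$b  b
    5  bcdc$bbcdbaccd  d
    6  c$bbcdbaccdbcd  d
    7  ccdbcdc$bbcdba  a
    8  cdbaccdbcdc$bb  b
    9  cdbcdc$bbcdbac  c
   10  cdc$bbcdbaccdb  b
   11  dbaccdbcdc$bbc  c
   12  dbcdc$bbcdbacc  c
   13  dc$bbcdbaccdbc  c

cbd$bddabcbccc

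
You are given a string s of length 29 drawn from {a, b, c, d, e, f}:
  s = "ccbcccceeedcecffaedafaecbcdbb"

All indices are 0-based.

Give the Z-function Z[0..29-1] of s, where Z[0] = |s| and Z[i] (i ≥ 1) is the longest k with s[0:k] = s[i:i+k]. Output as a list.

[29, 1, 0, 2, 2, 2, 1, 0, 0, 0, 0, 1, 0, 1, 0, 0, 0, 0, 0, 0, 0, 0, 0, 1, 0, 1, 0, 0, 0]

Z[0]=29
i=1: i≥r, start 0; Z[1]=1 grow→box=[1,2)
i=2: i≥r, start 0; Z[2]=0
i=3: i≥r, start 0; Z[3]=2 grow→box=[3,5)
i=4: min(r-i=1, Z[1]=1)=1; Z[4]=2 grow→box=[4,6)
i=5: min(r-i=1, Z[1]=1)=1; Z[5]=2 grow→box=[5,7)
i=6: min(r-i=1, Z[1]=1)=1; Z[6]=1
i=7: i≥r, start 0; Z[7]=0
i=8: i≥r, start 0; Z[8]=0
i=9: i≥r, start 0; Z[9]=0
i=10: i≥r, start 0; Z[10]=0
i=11: i≥r, start 0; Z[11]=1 grow→box=[11,12)
i=12: i≥r, start 0; Z[12]=0
i=13: i≥r, start 0; Z[13]=1 grow→box=[13,14)
i=14: i≥r, start 0; Z[14]=0
i=15: i≥r, start 0; Z[15]=0
i=16: i≥r, start 0; Z[16]=0
i=17: i≥r, start 0; Z[17]=0
i=18: i≥r, start 0; Z[18]=0
i=19: i≥r, start 0; Z[19]=0
i=20: i≥r, start 0; Z[20]=0
i=21: i≥r, start 0; Z[21]=0
i=22: i≥r, start 0; Z[22]=0
i=23: i≥r, start 0; Z[23]=1 grow→box=[23,24)
i=24: i≥r, start 0; Z[24]=0
i=25: i≥r, start 0; Z[25]=1 grow→box=[25,26)
i=26: i≥r, start 0; Z[26]=0
i=27: i≥r, start 0; Z[27]=0
i=28: i≥r, start 0; Z[28]=0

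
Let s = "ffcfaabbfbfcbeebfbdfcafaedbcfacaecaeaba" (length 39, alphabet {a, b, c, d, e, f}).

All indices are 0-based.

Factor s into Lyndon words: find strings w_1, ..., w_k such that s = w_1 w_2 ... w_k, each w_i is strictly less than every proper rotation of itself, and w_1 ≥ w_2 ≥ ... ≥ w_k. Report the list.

emit factor 1: 'f' (i=0, period=1)
emit factor 2: 'f' (i=1, period=1)
emit factor 3: 'cf' (i=2, period=2)
emit factor 4: 'aabbfbfcbeebfbdfcafaedbcfacaecaeab' (i=4, period=34)
emit factor 5: 'a' (i=38, period=1)

["f", "f", "cf", "aabbfbfcbeebfbdfcafaedbcfacaecaeab", "a"]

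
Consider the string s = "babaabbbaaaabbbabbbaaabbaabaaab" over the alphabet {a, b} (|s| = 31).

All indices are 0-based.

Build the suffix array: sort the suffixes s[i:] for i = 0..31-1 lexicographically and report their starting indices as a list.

[8, 27, 19, 9, 28, 24, 20, 3, 10, 29, 25, 1, 21, 4, 15, 11, 30, 7, 26, 18, 23, 2, 0, 14, 6, 17, 22, 13, 5, 16, 12]

rank | idx | suffix
   0 |   8 | aaaabbbabbbaaabbaabaaab
   1 |  27 | aaab
   2 |  19 | aaabbaabaaab
   3 |   9 | aaabbbabbbaaabbaabaaab
   4 |  28 | aab
   5 |  24 | aabaaab
   6 |  20 | aabbaabaaab
   7 |   3 | aabbbaaaabbbabbbaaabbaabaaab
   8 |  10 | aabbbabbbaaabbaabaaab
   9 |  29 | ab
  10 |  25 | abaaab
  11 |   1 | abaabbbaaaabbbabbbaaabbaabaaab
  12 |  21 | abbaabaaab
  13 |   4 | abbbaaaabbbabbbaaabbaabaaab
  14 |  15 | abbbaaabbaabaaab
  15 |  11 | abbbabbbaaabbaabaaab
  16 |  30 | b
  17 |   7 | baaaabbbabbbaaabbaabaaab
  18 |  26 | baaab
  19 |  18 | baaabbaabaaab
  20 |  23 | baabaaab
  21 |   2 | baabbbaaaabbbabbbaaabbaabaaab
  22 |   0 | babaabbbaaaabbbabbbaaabbaabaaab
  23 |  14 | babbbaaabbaabaaab
  24 |   6 | bbaaaabbbabbbaaabbaabaaab
  25 |  17 | bbaaabbaabaaab
  26 |  22 | bbaabaaab
  27 |  13 | bbabbbaaabbaabaaab
  28 |   5 | bbbaaaabbbabbbaaabbaabaaab
  29 |  16 | bbbaaabbaabaaab
  30 |  12 | bbbabbbaaabbaabaaab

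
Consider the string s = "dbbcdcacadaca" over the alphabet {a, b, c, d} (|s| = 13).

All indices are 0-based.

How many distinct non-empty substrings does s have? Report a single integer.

78

sorted suffixes:
  #0 SA[0]=12  'a'
  #1 SA[1]=10  'aca'
  #2 SA[2]=6  'acadaca'
  #3 SA[3]=8  'adaca'
  #4 SA[4]=1  'bbcdcacadaca'
  #5 SA[5]=2  'bcdcacadaca'
  #6 SA[6]=11  'ca'
  #7 SA[7]=5  'cacadaca'
  #8 SA[8]=7  'cadaca'
  #9 SA[9]=3  'cdcacadaca'
  #10 SA[10]=9  'daca'
  #11 SA[11]=0  'dbbcdcacadaca'
  #12 SA[12]=4  'dcacadaca'

SA = [12, 10, 6, 8, 1, 2, 11, 5, 7, 3, 9, 0, 4]
rank  pair      lcp
   1  s[12:],s[10:]  1  'a'
   2  s[10:],s[6:]  3  'aca'
   3  s[6:],s[8:]  1  'a'
   4  s[8:],s[1:]  0  ''
   5  s[1:],s[2:]  1  'b'
   6  s[2:],s[11:]  0  ''
   7  s[11:],s[5:]  2  'ca'
   8  s[5:],s[7:]  2  'ca'
   9  s[7:],s[3:]  1  'c'
  10  s[3:],s[9:]  0  ''
  11  s[9:],s[0:]  1  'd'
  12  s[0:],s[4:]  1  'd'

n(n+1)/2 = 13·14/2 = 91
Σ LCP = 0 + 1 + 3 + 1 + 0 + 1 + 0 + 2 + 2 + 1 + 0 + 1 + 1 = 13
distinct = 91 − 13 = 78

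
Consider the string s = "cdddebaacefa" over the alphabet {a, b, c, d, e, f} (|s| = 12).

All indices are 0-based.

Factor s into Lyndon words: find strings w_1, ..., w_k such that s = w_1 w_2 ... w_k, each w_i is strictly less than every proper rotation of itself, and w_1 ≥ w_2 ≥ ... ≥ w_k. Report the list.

["cddde", "b", "aacef", "a"]

emit factor 1: 'cddde' (i=0, period=5)
emit factor 2: 'b' (i=5, period=1)
emit factor 3: 'aacef' (i=6, period=5)
emit factor 4: 'a' (i=11, period=1)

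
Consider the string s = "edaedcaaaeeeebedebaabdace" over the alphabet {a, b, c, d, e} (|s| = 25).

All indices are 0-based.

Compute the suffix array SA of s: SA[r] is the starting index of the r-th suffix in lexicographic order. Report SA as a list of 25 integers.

[6, 18, 7, 19, 22, 2, 8, 17, 20, 13, 5, 23, 21, 1, 4, 15, 24, 16, 12, 0, 3, 14, 11, 10, 9]

sorted suffixes:
  #0 SA[0]=6  'aaaeeeebedebaabdace'
  #1 SA[1]=18  'aabdace'
  #2 SA[2]=7  'aaeeeebedebaabdace'
  #3 SA[3]=19  'abdace'
  #4 SA[4]=22  'ace'
  #5 SA[5]=2  'aedcaaaeeeebedebaabdace'
  #6 SA[6]=8  'aeeeebedebaabdace'
  #7 SA[7]=17  'baabdace'
  #8 SA[8]=20  'bdace'
  #9 SA[9]=13  'bedebaabdace'
  #10 SA[10]=5  'caaaeeeebedebaabdace'
  #11 SA[11]=23  'ce'
  #12 SA[12]=21  'dace'
  #13 SA[13]=1  'daedcaaaeeeebedebaabdace'
  #14 SA[14]=4  'dcaaaeeeebedebaabdace'
  #15 SA[15]=15  'debaabdace'
  #16 SA[16]=24  'e'
  #17 SA[17]=16  'ebaabdace'
  #18 SA[18]=12  'ebedebaabdace'
  #19 SA[19]=0  'edaedcaaaeeeebedebaabdace'
  #20 SA[20]=3  'edcaaaeeeebedebaabdace'
  #21 SA[21]=14  'edebaabdace'
  #22 SA[22]=11  'eebedebaabdace'
  #23 SA[23]=10  'eeebedebaabdace'
  #24 SA[24]=9  'eeeebedebaabdace'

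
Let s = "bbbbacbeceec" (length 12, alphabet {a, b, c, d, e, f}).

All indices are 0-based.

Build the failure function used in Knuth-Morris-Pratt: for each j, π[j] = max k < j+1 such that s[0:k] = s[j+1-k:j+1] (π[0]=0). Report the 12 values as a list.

π[0] = 0
j=1 s[j]='b': π[1]=1 (border 'b')
j=2 s[j]='b': π[2]=2 (border 'bb')
j=3 s[j]='b': π[3]=3 (border 'bbb')
j=4 s[j]='a': k: 3→2→1→0; π[4]=0 (border '')
j=5 s[j]='c': π[5]=0 (border '')
j=6 s[j]='b': π[6]=1 (border 'b')
j=7 s[j]='e': k: 1→0; π[7]=0 (border '')
j=8 s[j]='c': π[8]=0 (border '')
j=9 s[j]='e': π[9]=0 (border '')
j=10 s[j]='e': π[10]=0 (border '')
j=11 s[j]='c': π[11]=0 (border '')

[0, 1, 2, 3, 0, 0, 1, 0, 0, 0, 0, 0]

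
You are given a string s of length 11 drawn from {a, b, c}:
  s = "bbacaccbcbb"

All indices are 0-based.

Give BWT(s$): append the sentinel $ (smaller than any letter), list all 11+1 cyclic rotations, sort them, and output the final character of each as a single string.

bbcbbc$cabca

rank  rotation      last
    0  $bbacaccbcbb  b
    1  acaccbcbb$bb  b
    2  accbcbb$bbac  c
    3  b$bbacaccbcb  b
    4  bacaccbcbb$b  b
    5  bb$bbacaccbc  c
    6  bbacaccbcbb$  $
    7  bcbb$bbacacc  c
    8  caccbcbb$bba  a
    9  cbb$bbacaccb  b
   10  cbcbb$bbacac  c
   11  ccbcbb$bbaca  a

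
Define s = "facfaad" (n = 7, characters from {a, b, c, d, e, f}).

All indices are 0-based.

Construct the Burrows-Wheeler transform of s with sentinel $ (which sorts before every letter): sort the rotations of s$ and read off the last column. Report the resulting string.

rank  rotation  last
    0  $facfaad  d
    1  aad$facf  f
    2  acfaad$f  f
    3  ad$facfa  a
    4  cfaad$fa  a
    5  d$facfaa  a
    6  faad$fac  c
    7  facfaad$  $

dffaaac$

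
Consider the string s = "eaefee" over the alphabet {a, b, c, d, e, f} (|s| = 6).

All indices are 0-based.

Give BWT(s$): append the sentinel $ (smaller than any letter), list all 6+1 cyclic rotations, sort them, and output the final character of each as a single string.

rank  rotation last
    0  $eaefee  e
    1  aefee$e  e
    2  e$eaefe  e
    3  eaefee$  $
    4  ee$eaef  f
    5  efee$ea  a
    6  fee$eae  e

eee$fae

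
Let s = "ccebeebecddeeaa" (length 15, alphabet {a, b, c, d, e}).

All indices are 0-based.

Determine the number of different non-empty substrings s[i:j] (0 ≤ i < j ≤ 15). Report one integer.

106

rank→(start, suffix):
  0 → (14, 'a')
  1 → (13, 'aa')
  2 → (6, 'becddeeaa')
  3 → (3, 'beebecddeeaa')
  4 → (0, 'ccebeebecddeeaa')
  5 → (8, 'cddeeaa')
  6 → (1, 'cebeebecddeeaa')
  7 → (9, 'ddeeaa')
  8 → (10, 'deeaa')
  9 → (12, 'eaa')
  10 → (5, 'ebecddeeaa')
  11 → (2, 'ebeebecddeeaa')
  12 → (7, 'ecddeeaa')
  13 → (11, 'eeaa')
  14 → (4, 'eebecddeeaa')

SA = [14, 13, 6, 3, 0, 8, 1, 9, 10, 12, 5, 2, 7, 11, 4]
[i] adj suffixes → lcp
  [1] 14/13 → 1 ('a')
  [2] 13/6 → 0 ('')
  [3] 6/3 → 2 ('be')
  [4] 3/0 → 0 ('')
  [5] 0/8 → 1 ('c')
  [6] 8/1 → 1 ('c')
  [7] 1/9 → 0 ('')
  [8] 9/10 → 1 ('d')
  [9] 10/12 → 0 ('')
  [10] 12/5 → 1 ('e')
  [11] 5/2 → 3 ('ebe')
  [12] 2/7 → 1 ('e')
  [13] 7/11 → 1 ('e')
  [14] 11/4 → 2 ('ee')

n(n+1)/2 = 15·16/2 = 120
Σ LCP = 0 + 1 + 0 + 2 + 0 + 1 + 1 + 0 + 1 + 0 + 1 + 3 + 1 + 1 + 2 = 14
distinct = 120 − 14 = 106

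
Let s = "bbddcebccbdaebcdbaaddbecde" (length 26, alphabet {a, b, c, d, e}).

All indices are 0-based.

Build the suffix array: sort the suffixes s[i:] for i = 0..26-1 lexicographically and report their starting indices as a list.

[17, 18, 11, 16, 0, 6, 13, 9, 1, 21, 8, 7, 14, 23, 4, 10, 15, 20, 3, 19, 2, 24, 25, 5, 12, 22]

rank→(start, suffix):
  0 → (17, 'aaddbecde')
  1 → (18, 'addbecde')
  2 → (11, 'aebcdbaaddbecde')
  3 → (16, 'baaddbecde')
  4 → (0, 'bbddcebccbdaebcdbaaddbecde')
  5 → (6, 'bccbdaebcdbaaddbecde')
  6 → (13, 'bcdbaaddbecde')
  7 → (9, 'bdaebcdbaaddbecde')
  8 → (1, 'bddcebccbdaebcdbaaddbecde')
  9 → (21, 'becde')
  10 → (8, 'cbdaebcdbaaddbecde')
  11 → (7, 'ccbdaebcdbaaddbecde')
  12 → (14, 'cdbaaddbecde')
  13 → (23, 'cde')
  14 → (4, 'cebccbdaebcdbaaddbecde')
  15 → (10, 'daebcdbaaddbecde')
  16 → (15, 'dbaaddbecde')
  17 → (20, 'dbecde')
  18 → (3, 'dcebccbdaebcdbaaddbecde')
  19 → (19, 'ddbecde')
  20 → (2, 'ddcebccbdaebcdbaaddbecde')
  21 → (24, 'de')
  22 → (25, 'e')
  23 → (5, 'ebccbdaebcdbaaddbecde')
  24 → (12, 'ebcdbaaddbecde')
  25 → (22, 'ecde')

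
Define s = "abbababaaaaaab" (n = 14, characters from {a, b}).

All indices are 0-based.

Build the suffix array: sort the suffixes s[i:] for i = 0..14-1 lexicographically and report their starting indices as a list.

[7, 8, 9, 10, 11, 12, 5, 3, 0, 13, 6, 4, 2, 1]

sorted suffixes:
  #0 SA[0]=7  'aaaaaab'
  #1 SA[1]=8  'aaaaab'
  #2 SA[2]=9  'aaaab'
  #3 SA[3]=10  'aaab'
  #4 SA[4]=11  'aab'
  #5 SA[5]=12  'ab'
  #6 SA[6]=5  'abaaaaaab'
  #7 SA[7]=3  'ababaaaaaab'
  #8 SA[8]=0  'abbababaaaaaab'
  #9 SA[9]=13  'b'
  #10 SA[10]=6  'baaaaaab'
  #11 SA[11]=4  'babaaaaaab'
  #12 SA[12]=2  'bababaaaaaab'
  #13 SA[13]=1  'bbababaaaaaab'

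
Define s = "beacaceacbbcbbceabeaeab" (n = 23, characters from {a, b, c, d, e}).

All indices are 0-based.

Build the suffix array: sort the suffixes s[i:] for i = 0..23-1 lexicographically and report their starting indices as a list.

rank→(start, suffix):
  0 → (21, 'ab')
  1 → (16, 'abeaeab')
  2 → (2, 'acaceacbbcbbceabeaeab')
  3 → (7, 'acbbcbbceabeaeab')
  4 → (4, 'aceacbbcbbceabeaeab')
  5 → (19, 'aeab')
  6 → (22, 'b')
  7 → (9, 'bbcbbceabeaeab')
  8 → (12, 'bbceabeaeab')
  9 → (10, 'bcbbceabeaeab')
  10 → (13, 'bceabeaeab')
  11 → (0, 'beacaceacbbcbbceabeaeab')
  12 → (17, 'beaeab')
  13 → (3, 'caceacbbcbbceabeaeab')
  14 → (8, 'cbbcbbceabeaeab')
  15 → (11, 'cbbceabeaeab')
  16 → (14, 'ceabeaeab')
  17 → (5, 'ceacbbcbbceabeaeab')
  18 → (20, 'eab')
  19 → (15, 'eabeaeab')
  20 → (1, 'eacaceacbbcbbceabeaeab')
  21 → (6, 'eacbbcbbceabeaeab')
  22 → (18, 'eaeab')

[21, 16, 2, 7, 4, 19, 22, 9, 12, 10, 13, 0, 17, 3, 8, 11, 14, 5, 20, 15, 1, 6, 18]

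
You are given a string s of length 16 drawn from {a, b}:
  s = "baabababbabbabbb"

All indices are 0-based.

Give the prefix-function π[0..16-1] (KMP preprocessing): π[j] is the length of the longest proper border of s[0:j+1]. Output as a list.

π[0] = 0
j=1 s[j]='a': π[1]=0 (border '')
j=2 s[j]='a': π[2]=0 (border '')
j=3 s[j]='b': π[3]=1 (border 'b')
j=4 s[j]='a': π[4]=2 (border 'ba')
j=5 s[j]='b': k: 2→0; π[5]=1 (border 'b')
j=6 s[j]='a': π[6]=2 (border 'ba')
j=7 s[j]='b': k: 2→0; π[7]=1 (border 'b')
j=8 s[j]='b': k: 1→0; π[8]=1 (border 'b')
j=9 s[j]='a': π[9]=2 (border 'ba')
j=10 s[j]='b': k: 2→0; π[10]=1 (border 'b')
j=11 s[j]='b': k: 1→0; π[11]=1 (border 'b')
j=12 s[j]='a': π[12]=2 (border 'ba')
j=13 s[j]='b': k: 2→0; π[13]=1 (border 'b')
j=14 s[j]='b': k: 1→0; π[14]=1 (border 'b')
j=15 s[j]='b': k: 1→0; π[15]=1 (border 'b')

[0, 0, 0, 1, 2, 1, 2, 1, 1, 2, 1, 1, 2, 1, 1, 1]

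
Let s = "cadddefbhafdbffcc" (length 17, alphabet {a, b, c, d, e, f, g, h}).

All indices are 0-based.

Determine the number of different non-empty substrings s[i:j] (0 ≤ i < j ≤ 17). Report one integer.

sorted suffixes:
  #0 SA[0]=1  'adddefbhafdbffcc'
  #1 SA[1]=9  'afdbffcc'
  #2 SA[2]=12  'bffcc'
  #3 SA[3]=7  'bhafdbffcc'
  #4 SA[4]=16  'c'
  #5 SA[5]=0  'cadddefbhafdbffcc'
  #6 SA[6]=15  'cc'
  #7 SA[7]=11  'dbffcc'
  #8 SA[8]=2  'dddefbhafdbffcc'
  #9 SA[9]=3  'ddefbhafdbffcc'
  #10 SA[10]=4  'defbhafdbffcc'
  #11 SA[11]=5  'efbhafdbffcc'
  #12 SA[12]=6  'fbhafdbffcc'
  #13 SA[13]=14  'fcc'
  #14 SA[14]=10  'fdbffcc'
  #15 SA[15]=13  'ffcc'
  #16 SA[16]=8  'hafdbffcc'

SA = [1, 9, 12, 7, 16, 0, 15, 11, 2, 3, 4, 5, 6, 14, 10, 13, 8]
rank  pair      lcp
   1  s[1:],s[9:]  1  'a'
   2  s[9:],s[12:]  0  ''
   3  s[12:],s[7:]  1  'b'
   4  s[7:],s[16:]  0  ''
   5  s[16:],s[0:]  1  'c'
   6  s[0:],s[15:]  1  'c'
   7  s[15:],s[11:]  0  ''
   8  s[11:],s[2:]  1  'd'
   9  s[2:],s[3:]  2  'dd'
  10  s[3:],s[4:]  1  'd'
  11  s[4:],s[5:]  0  ''
  12  s[5:],s[6:]  0  ''
  13  s[6:],s[14:]  1  'f'
  14  s[14:],s[10:]  1  'f'
  15  s[10:],s[13:]  1  'f'
  16  s[13:],s[8:]  0  ''

n(n+1)/2 = 17·18/2 = 153
Σ LCP = 0 + 1 + 0 + 1 + 0 + 1 + 1 + 0 + 1 + 2 + 1 + 0 + 0 + 1 + 1 + 1 + 0 = 11
distinct = 153 − 11 = 142

142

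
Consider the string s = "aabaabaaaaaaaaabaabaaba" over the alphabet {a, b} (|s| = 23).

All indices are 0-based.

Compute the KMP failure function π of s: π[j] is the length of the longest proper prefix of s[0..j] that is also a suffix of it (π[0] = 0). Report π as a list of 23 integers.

π[0] = 0
j=1 s[j]='a': π[1]=1 (border 'a')
j=2 s[j]='b': k: 1→0; π[2]=0 (border '')
j=3 s[j]='a': π[3]=1 (border 'a')
j=4 s[j]='a': π[4]=2 (border 'aa')
j=5 s[j]='b': π[5]=3 (border 'aab')
j=6 s[j]='a': π[6]=4 (border 'aaba')
j=7 s[j]='a': π[7]=5 (border 'aabaa')
j=8 s[j]='a': k: 5→2→1; π[8]=2 (border 'aa')
j=9 s[j]='a': k: 2→1; π[9]=2 (border 'aa')
j=10 s[j]='a': k: 2→1; π[10]=2 (border 'aa')
j=11 s[j]='a': k: 2→1; π[11]=2 (border 'aa')
j=12 s[j]='a': k: 2→1; π[12]=2 (border 'aa')
j=13 s[j]='a': k: 2→1; π[13]=2 (border 'aa')
j=14 s[j]='a': k: 2→1; π[14]=2 (border 'aa')
j=15 s[j]='b': π[15]=3 (border 'aab')
j=16 s[j]='a': π[16]=4 (border 'aaba')
j=17 s[j]='a': π[17]=5 (border 'aabaa')
j=18 s[j]='b': π[18]=6 (border 'aabaab')
j=19 s[j]='a': π[19]=7 (border 'aabaaba')
j=20 s[j]='a': π[20]=8 (border 'aabaabaa')
j=21 s[j]='b': k: 8→5; π[21]=6 (border 'aabaab')
j=22 s[j]='a': π[22]=7 (border 'aabaaba')

[0, 1, 0, 1, 2, 3, 4, 5, 2, 2, 2, 2, 2, 2, 2, 3, 4, 5, 6, 7, 8, 6, 7]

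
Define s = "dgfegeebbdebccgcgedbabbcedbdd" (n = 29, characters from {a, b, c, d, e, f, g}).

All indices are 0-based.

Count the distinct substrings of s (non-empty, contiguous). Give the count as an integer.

rank→(start, suffix):
  0 → (20, 'abbcedbdd')
  1 → (19, 'babbcedbdd')
  2 → (21, 'bbcedbdd')
  3 → (7, 'bbdebccgcgedbabbcedbdd')
  4 → (11, 'bccgcgedbabbcedbdd')
  5 → (22, 'bcedbdd')
  6 → (26, 'bdd')
  7 → (8, 'bdebccgcgedbabbcedbdd')
  8 → (12, 'ccgcgedbabbcedbdd')
  9 → (23, 'cedbdd')
  10 → (13, 'cgcgedbabbcedbdd')
  11 → (15, 'cgedbabbcedbdd')
  12 → (28, 'd')
  13 → (18, 'dbabbcedbdd')
  14 → (25, 'dbdd')
  15 → (27, 'dd')
  16 → (9, 'debccgcgedbabbcedbdd')
  17 → (0, 'dgfegeebbdebccgcgedbabbcedbdd')
  18 → (6, 'ebbdebccgcgedbabbcedbdd')
  19 → (10, 'ebccgcgedbabbcedbdd')
  20 → (17, 'edbabbcedbdd')
  21 → (24, 'edbdd')
  22 → (5, 'eebbdebccgcgedbabbcedbdd')
  23 → (3, 'egeebbdebccgcgedbabbcedbdd')
  24 → (2, 'fegeebbdebccgcgedbabbcedbdd')
  25 → (14, 'gcgedbabbcedbdd')
  26 → (16, 'gedbabbcedbdd')
  27 → (4, 'geebbdebccgcgedbabbcedbdd')
  28 → (1, 'gfegeebbdebccgcgedbabbcedbdd')

SA = [20, 19, 21, 7, 11, 22, 26, 8, 12, 23, 13, 15, 28, 18, 25, 27, 9, 0, 6, 10, 17, 24, 5, 3, 2, 14, 16, 4, 1]
i: (SA[i-1],SA[i]) lcp shared
  1: (20,19) 0 ''
  2: (19,21) 1 'b'
  3: (21,7) 2 'bb'
  4: (7,11) 1 'b'
  5: (11,22) 2 'bc'
  6: (22,26) 1 'b'
  7: (26,8) 2 'bd'
  8: (8,12) 0 ''
  9: (12,23) 1 'c'
  10: (23,13) 1 'c'
  11: (13,15) 2 'cg'
  12: (15,28) 0 ''
  13: (28,18) 1 'd'
  14: (18,25) 2 'db'
  15: (25,27) 1 'd'
  16: (27,9) 1 'd'
  17: (9,0) 1 'd'
  18: (0,6) 0 ''
  19: (6,10) 2 'eb'
  20: (10,17) 1 'e'
  21: (17,24) 3 'edb'
  22: (24,5) 1 'e'
  23: (5,3) 1 'e'
  24: (3,2) 0 ''
  25: (2,14) 0 ''
  26: (14,16) 1 'g'
  27: (16,4) 2 'ge'
  28: (4,1) 1 'g'

n(n+1)/2 = 29·30/2 = 435
Σ LCP = 0 + 0 + 1 + 2 + 1 + 2 + 1 + 2 + 0 + 1 + 1 + 2 + 0 + 1 + 2 + 1 + 1 + 1 + 0 + 2 + 1 + 3 + 1 + 1 + 0 + 0 + 1 + 2 + 1 = 31
distinct = 435 − 31 = 404

404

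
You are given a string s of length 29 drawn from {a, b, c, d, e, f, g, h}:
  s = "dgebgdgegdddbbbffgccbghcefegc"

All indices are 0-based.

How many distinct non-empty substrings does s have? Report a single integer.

404

rank→(start, suffix):
  0 → (12, 'bbbffgccbghcefegc')
  1 → (13, 'bbffgccbghcefegc')
  2 → (14, 'bffgccbghcefegc')
  3 → (3, 'bgdgegdddbbbffgccbghcefegc')
  4 → (20, 'bghcefegc')
  5 → (28, 'c')
  6 → (19, 'cbghcefegc')
  7 → (18, 'ccbghcefegc')
  8 → (23, 'cefegc')
  9 → (11, 'dbbbffgccbghcefegc')
  10 → (10, 'ddbbbffgccbghcefegc')
  11 → (9, 'dddbbbffgccbghcefegc')
  12 → (0, 'dgebgdgegdddbbbffgccbghcefegc')
  13 → (5, 'dgegdddbbbffgccbghcefegc')
  14 → (2, 'ebgdgegdddbbbffgccbghcefegc')
  15 → (24, 'efegc')
  16 → (26, 'egc')
  17 → (7, 'egdddbbbffgccbghcefegc')
  18 → (25, 'fegc')
  19 → (15, 'ffgccbghcefegc')
  20 → (16, 'fgccbghcefegc')
  21 → (27, 'gc')
  22 → (17, 'gccbghcefegc')
  23 → (8, 'gdddbbbffgccbghcefegc')
  24 → (4, 'gdgegdddbbbffgccbghcefegc')
  25 → (1, 'gebgdgegdddbbbffgccbghcefegc')
  26 → (6, 'gegdddbbbffgccbghcefegc')
  27 → (21, 'ghcefegc')
  28 → (22, 'hcefegc')

SA = [12, 13, 14, 3, 20, 28, 19, 18, 23, 11, 10, 9, 0, 5, 2, 24, 26, 7, 25, 15, 16, 27, 17, 8, 4, 1, 6, 21, 22]
[i] adj suffixes → lcp
  [1] 12/13 → 2 ('bb')
  [2] 13/14 → 1 ('b')
  [3] 14/3 → 1 ('b')
  [4] 3/20 → 2 ('bg')
  [5] 20/28 → 0 ('')
  [6] 28/19 → 1 ('c')
  [7] 19/18 → 1 ('c')
  [8] 18/23 → 1 ('c')
  [9] 23/11 → 0 ('')
  [10] 11/10 → 1 ('d')
  [11] 10/9 → 2 ('dd')
  [12] 9/0 → 1 ('d')
  [13] 0/5 → 3 ('dge')
  [14] 5/2 → 0 ('')
  [15] 2/24 → 1 ('e')
  [16] 24/26 → 1 ('e')
  [17] 26/7 → 2 ('eg')
  [18] 7/25 → 0 ('')
  [19] 25/15 → 1 ('f')
  [20] 15/16 → 1 ('f')
  [21] 16/27 → 0 ('')
  [22] 27/17 → 2 ('gc')
  [23] 17/8 → 1 ('g')
  [24] 8/4 → 2 ('gd')
  [25] 4/1 → 1 ('g')
  [26] 1/6 → 2 ('ge')
  [27] 6/21 → 1 ('g')
  [28] 21/22 → 0 ('')

n(n+1)/2 = 29·30/2 = 435
Σ LCP = 0 + 2 + 1 + 1 + 2 + 0 + 1 + 1 + 1 + 0 + 1 + 2 + 1 + 3 + 0 + 1 + 1 + 2 + 0 + 1 + 1 + 0 + 2 + 1 + 2 + 1 + 2 + 1 + 0 = 31
distinct = 435 − 31 = 404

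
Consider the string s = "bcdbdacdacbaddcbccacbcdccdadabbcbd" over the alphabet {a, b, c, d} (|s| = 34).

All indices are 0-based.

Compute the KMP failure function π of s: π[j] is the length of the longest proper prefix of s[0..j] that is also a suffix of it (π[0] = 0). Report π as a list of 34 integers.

π[0] = 0
j=1 s[j]='c': π[1]=0 (border '')
j=2 s[j]='d': π[2]=0 (border '')
j=3 s[j]='b': π[3]=1 (border 'b')
j=4 s[j]='d': k: 1→0; π[4]=0 (border '')
j=5 s[j]='a': π[5]=0 (border '')
j=6 s[j]='c': π[6]=0 (border '')
j=7 s[j]='d': π[7]=0 (border '')
j=8 s[j]='a': π[8]=0 (border '')
j=9 s[j]='c': π[9]=0 (border '')
j=10 s[j]='b': π[10]=1 (border 'b')
j=11 s[j]='a': k: 1→0; π[11]=0 (border '')
j=12 s[j]='d': π[12]=0 (border '')
j=13 s[j]='d': π[13]=0 (border '')
j=14 s[j]='c': π[14]=0 (border '')
j=15 s[j]='b': π[15]=1 (border 'b')
j=16 s[j]='c': π[16]=2 (border 'bc')
j=17 s[j]='c': k: 2→0; π[17]=0 (border '')
j=18 s[j]='a': π[18]=0 (border '')
j=19 s[j]='c': π[19]=0 (border '')
j=20 s[j]='b': π[20]=1 (border 'b')
j=21 s[j]='c': π[21]=2 (border 'bc')
j=22 s[j]='d': π[22]=3 (border 'bcd')
j=23 s[j]='c': k: 3→0; π[23]=0 (border '')
j=24 s[j]='c': π[24]=0 (border '')
j=25 s[j]='d': π[25]=0 (border '')
j=26 s[j]='a': π[26]=0 (border '')
j=27 s[j]='d': π[27]=0 (border '')
j=28 s[j]='a': π[28]=0 (border '')
j=29 s[j]='b': π[29]=1 (border 'b')
j=30 s[j]='b': k: 1→0; π[30]=1 (border 'b')
j=31 s[j]='c': π[31]=2 (border 'bc')
j=32 s[j]='b': k: 2→0; π[32]=1 (border 'b')
j=33 s[j]='d': k: 1→0; π[33]=0 (border '')

[0, 0, 0, 1, 0, 0, 0, 0, 0, 0, 1, 0, 0, 0, 0, 1, 2, 0, 0, 0, 1, 2, 3, 0, 0, 0, 0, 0, 0, 1, 1, 2, 1, 0]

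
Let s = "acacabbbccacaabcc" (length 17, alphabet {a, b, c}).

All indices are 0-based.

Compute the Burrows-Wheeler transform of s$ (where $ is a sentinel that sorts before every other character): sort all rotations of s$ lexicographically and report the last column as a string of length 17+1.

rank  rotation            last
    0  $acacabbbccacaabcc  c
    1  aabcc$acacabbbccac  c
    2  abbbccacaabcc$acac  c
    3  abcc$acacabbbccaca  a
    4  acaabcc$acacabbbcc  c
    5  acabbbccacaabcc$ac  c
    6  acacabbbccacaabcc$  $
    7  bbbccacaabcc$acaca  a
    8  bbccacaabcc$acacab  b
    9  bcc$acacabbbccacaa  a
   10  bccacaabcc$acacabb  b
   11  c$acacabbbccacaabc  c
   12  caabcc$acacabbbcca  a
   13  cabbbccacaabcc$aca  a
   14  cacaabcc$acacabbbc  c
   15  cacabbbccacaabcc$a  a
   16  cc$acacabbbccacaab  b
   17  ccacaabcc$acacabbb  b

cccacc$ababcaacabb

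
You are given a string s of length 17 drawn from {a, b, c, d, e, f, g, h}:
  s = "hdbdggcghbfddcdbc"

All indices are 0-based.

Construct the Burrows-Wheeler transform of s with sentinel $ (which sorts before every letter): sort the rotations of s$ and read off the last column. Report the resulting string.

rank  rotation            last
    0  $hdbdggcghbfddcdbc  c
    1  bc$hdbdggcghbfddcd  d
    2  bdggcghbfddcdbc$hd  d
    3  bfddcdbc$hdbdggcgh  h
    4  c$hdbdggcghbfddcdb  b
    5  cdbc$hdbdggcghbfdd  d
    6  cghbfddcdbc$hdbdgg  g
    7  dbc$hdbdggcghbfddc  c
    8  dbdggcghbfddcdbc$h  h
    9  dcdbc$hdbdggcghbfd  d
   10  ddcdbc$hdbdggcghbf  f
   11  dggcghbfddcdbc$hdb  b
   12  fddcdbc$hdbdggcghb  b
   13  gcghbfddcdbc$hdbdg  g
   14  ggcghbfddcdbc$hdbd  d
   15  ghbfddcdbc$hdbdggc  c
   16  hbfddcdbc$hdbdggcg  g
   17  hdbdggcghbfddcdbc$  $

cddhbdgchdfbbgdcg$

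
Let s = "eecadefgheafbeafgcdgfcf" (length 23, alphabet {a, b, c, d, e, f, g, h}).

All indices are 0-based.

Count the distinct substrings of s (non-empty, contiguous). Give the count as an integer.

257

rank→(start, suffix):
  0 → (3, 'adefgheafbeafgcdgfcf')
  1 → (10, 'afbeafgcdgfcf')
  2 → (14, 'afgcdgfcf')
  3 → (12, 'beafgcdgfcf')
  4 → (2, 'cadefgheafbeafgcdgfcf')
  5 → (17, 'cdgfcf')
  6 → (21, 'cf')
  7 → (4, 'defgheafbeafgcdgfcf')
  8 → (18, 'dgfcf')
  9 → (9, 'eafbeafgcdgfcf')
  10 → (13, 'eafgcdgfcf')
  11 → (1, 'ecadefgheafbeafgcdgfcf')
  12 → (0, 'eecadefgheafbeafgcdgfcf')
  13 → (5, 'efgheafbeafgcdgfcf')
  14 → (22, 'f')
  15 → (11, 'fbeafgcdgfcf')
  16 → (20, 'fcf')
  17 → (15, 'fgcdgfcf')
  18 → (6, 'fgheafbeafgcdgfcf')
  19 → (16, 'gcdgfcf')
  20 → (19, 'gfcf')
  21 → (7, 'gheafbeafgcdgfcf')
  22 → (8, 'heafbeafgcdgfcf')

SA = [3, 10, 14, 12, 2, 17, 21, 4, 18, 9, 13, 1, 0, 5, 22, 11, 20, 15, 6, 16, 19, 7, 8]
rank  pair      lcp
   1  s[3:],s[10:]  1  'a'
   2  s[10:],s[14:]  2  'af'
   3  s[14:],s[12:]  0  ''
   4  s[12:],s[2:]  0  ''
   5  s[2:],s[17:]  1  'c'
   6  s[17:],s[21:]  1  'c'
   7  s[21:],s[4:]  0  ''
   8  s[4:],s[18:]  1  'd'
   9  s[18:],s[9:]  0  ''
  10  s[9:],s[13:]  3  'eaf'
  11  s[13:],s[1:]  1  'e'
  12  s[1:],s[0:]  1  'e'
  13  s[0:],s[5:]  1  'e'
  14  s[5:],s[22:]  0  ''
  15  s[22:],s[11:]  1  'f'
  16  s[11:],s[20:]  1  'f'
  17  s[20:],s[15:]  1  'f'
  18  s[15:],s[6:]  2  'fg'
  19  s[6:],s[16:]  0  ''
  20  s[16:],s[19:]  1  'g'
  21  s[19:],s[7:]  1  'g'
  22  s[7:],s[8:]  0  ''

n(n+1)/2 = 23·24/2 = 276
Σ LCP = 0 + 1 + 2 + 0 + 0 + 1 + 1 + 0 + 1 + 0 + 3 + 1 + 1 + 1 + 0 + 1 + 1 + 1 + 2 + 0 + 1 + 1 + 0 = 19
distinct = 276 − 19 = 257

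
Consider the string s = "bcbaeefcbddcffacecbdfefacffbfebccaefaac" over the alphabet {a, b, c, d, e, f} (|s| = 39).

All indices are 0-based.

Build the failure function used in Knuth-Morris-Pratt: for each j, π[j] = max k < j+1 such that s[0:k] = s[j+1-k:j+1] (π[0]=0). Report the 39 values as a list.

[0, 0, 1, 0, 0, 0, 0, 0, 1, 0, 0, 0, 0, 0, 0, 0, 0, 0, 1, 0, 0, 0, 0, 0, 0, 0, 0, 1, 0, 0, 1, 2, 0, 0, 0, 0, 0, 0, 0]

π[0] = 0
j=1 s[j]='c': π[1]=0 (border '')
j=2 s[j]='b': π[2]=1 (border 'b')
j=3 s[j]='a': k: 1→0; π[3]=0 (border '')
j=4 s[j]='e': π[4]=0 (border '')
j=5 s[j]='e': π[5]=0 (border '')
j=6 s[j]='f': π[6]=0 (border '')
j=7 s[j]='c': π[7]=0 (border '')
j=8 s[j]='b': π[8]=1 (border 'b')
j=9 s[j]='d': k: 1→0; π[9]=0 (border '')
j=10 s[j]='d': π[10]=0 (border '')
j=11 s[j]='c': π[11]=0 (border '')
j=12 s[j]='f': π[12]=0 (border '')
j=13 s[j]='f': π[13]=0 (border '')
j=14 s[j]='a': π[14]=0 (border '')
j=15 s[j]='c': π[15]=0 (border '')
j=16 s[j]='e': π[16]=0 (border '')
j=17 s[j]='c': π[17]=0 (border '')
j=18 s[j]='b': π[18]=1 (border 'b')
j=19 s[j]='d': k: 1→0; π[19]=0 (border '')
j=20 s[j]='f': π[20]=0 (border '')
j=21 s[j]='e': π[21]=0 (border '')
j=22 s[j]='f': π[22]=0 (border '')
j=23 s[j]='a': π[23]=0 (border '')
j=24 s[j]='c': π[24]=0 (border '')
j=25 s[j]='f': π[25]=0 (border '')
j=26 s[j]='f': π[26]=0 (border '')
j=27 s[j]='b': π[27]=1 (border 'b')
j=28 s[j]='f': k: 1→0; π[28]=0 (border '')
j=29 s[j]='e': π[29]=0 (border '')
j=30 s[j]='b': π[30]=1 (border 'b')
j=31 s[j]='c': π[31]=2 (border 'bc')
j=32 s[j]='c': k: 2→0; π[32]=0 (border '')
j=33 s[j]='a': π[33]=0 (border '')
j=34 s[j]='e': π[34]=0 (border '')
j=35 s[j]='f': π[35]=0 (border '')
j=36 s[j]='a': π[36]=0 (border '')
j=37 s[j]='a': π[37]=0 (border '')
j=38 s[j]='c': π[38]=0 (border '')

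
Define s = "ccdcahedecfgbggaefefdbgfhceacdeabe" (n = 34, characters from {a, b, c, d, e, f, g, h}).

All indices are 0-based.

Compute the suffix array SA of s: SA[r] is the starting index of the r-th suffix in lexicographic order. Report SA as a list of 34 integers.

[31, 27, 15, 4, 32, 21, 12, 3, 0, 1, 28, 25, 9, 20, 2, 29, 7, 33, 30, 26, 8, 6, 18, 16, 19, 17, 10, 23, 14, 11, 22, 13, 24, 5]

sorted suffixes:
  #0 SA[0]=31  'abe'
  #1 SA[1]=27  'acdeabe'
  #2 SA[2]=15  'aefefdbgfhceacdeabe'
  #3 SA[3]=4  'ahedecfgbggaefefdbgfhceacdeabe'
  #4 SA[4]=32  'be'
  #5 SA[5]=21  'bgfhceacdeabe'
  #6 SA[6]=12  'bggaefefdbgfhceacdeabe'
  #7 SA[7]=3  'cahedecfgbggaefefdbgfhceacdeabe'
  #8 SA[8]=0  'ccdcahedecfgbggaefefdbgfhceacdeabe'
  #9 SA[9]=1  'cdcahedecfgbggaefefdbgfhceacdeabe'
  #10 SA[10]=28  'cdeabe'
  #11 SA[11]=25  'ceacdeabe'
  #12 SA[12]=9  'cfgbggaefefdbgfhceacdeabe'
  #13 SA[13]=20  'dbgfhceacdeabe'
  #14 SA[14]=2  'dcahedecfgbggaefefdbgfhceacdeabe'
  #15 SA[15]=29  'deabe'
  #16 SA[16]=7  'decfgbggaefefdbgfhceacdeabe'
  #17 SA[17]=33  'e'
  #18 SA[18]=30  'eabe'
  #19 SA[19]=26  'eacdeabe'
  #20 SA[20]=8  'ecfgbggaefefdbgfhceacdeabe'
  #21 SA[21]=6  'edecfgbggaefefdbgfhceacdeabe'
  #22 SA[22]=18  'efdbgfhceacdeabe'
  #23 SA[23]=16  'efefdbgfhceacdeabe'
  #24 SA[24]=19  'fdbgfhceacdeabe'
  #25 SA[25]=17  'fefdbgfhceacdeabe'
  #26 SA[26]=10  'fgbggaefefdbgfhceacdeabe'
  #27 SA[27]=23  'fhceacdeabe'
  #28 SA[28]=14  'gaefefdbgfhceacdeabe'
  #29 SA[29]=11  'gbggaefefdbgfhceacdeabe'
  #30 SA[30]=22  'gfhceacdeabe'
  #31 SA[31]=13  'ggaefefdbgfhceacdeabe'
  #32 SA[32]=24  'hceacdeabe'
  #33 SA[33]=5  'hedecfgbggaefefdbgfhceacdeabe'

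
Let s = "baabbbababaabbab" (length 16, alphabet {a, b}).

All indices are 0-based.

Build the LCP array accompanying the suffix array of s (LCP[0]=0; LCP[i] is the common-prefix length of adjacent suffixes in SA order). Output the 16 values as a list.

[0, 4, 1, 2, 3, 2, 3, 0, 1, 5, 2, 3, 4, 1, 4, 2]

rank→(start, suffix):
  0 → (10, 'aabbab')
  1 → (1, 'aabbbababaabbab')
  2 → (14, 'ab')
  3 → (8, 'abaabbab')
  4 → (6, 'ababaabbab')
  5 → (11, 'abbab')
  6 → (2, 'abbbababaabbab')
  7 → (15, 'b')
  8 → (9, 'baabbab')
  9 → (0, 'baabbbababaabbab')
  10 → (13, 'bab')
  11 → (7, 'babaabbab')
  12 → (5, 'bababaabbab')
  13 → (12, 'bbab')
  14 → (4, 'bbababaabbab')
  15 → (3, 'bbbababaabbab')

SA = [10, 1, 14, 8, 6, 11, 2, 15, 9, 0, 13, 7, 5, 12, 4, 3]
i: (SA[i-1],SA[i]) lcp shared
  1: (10,1) 4 'aabb'
  2: (1,14) 1 'a'
  3: (14,8) 2 'ab'
  4: (8,6) 3 'aba'
  5: (6,11) 2 'ab'
  6: (11,2) 3 'abb'
  7: (2,15) 0 ''
  8: (15,9) 1 'b'
  9: (9,0) 5 'baabb'
  10: (0,13) 2 'ba'
  11: (13,7) 3 'bab'
  12: (7,5) 4 'baba'
  13: (5,12) 1 'b'
  14: (12,4) 4 'bbab'
  15: (4,3) 2 'bb'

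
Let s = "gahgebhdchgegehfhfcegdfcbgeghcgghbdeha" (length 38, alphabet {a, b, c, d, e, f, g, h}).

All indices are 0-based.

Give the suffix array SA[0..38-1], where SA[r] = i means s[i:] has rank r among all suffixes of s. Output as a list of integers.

sorted suffixes:
  #0 SA[0]=37  'a'
  #1 SA[1]=1  'ahgebhdchgegehfhfcegdfcbgeghcgghbdeha'
  #2 SA[2]=33  'bdeha'
  #3 SA[3]=24  'bgeghcgghbdeha'
  #4 SA[4]=5  'bhdchgegehfhfcegdfcbgeghcgghbdeha'
  #5 SA[5]=23  'cbgeghcgghbdeha'
  #6 SA[6]=18  'cegdfcbgeghcgghbdeha'
  #7 SA[7]=29  'cgghbdeha'
  #8 SA[8]=8  'chgegehfhfcegdfcbgeghcgghbdeha'
  #9 SA[9]=7  'dchgegehfhfcegdfcbgeghcgghbdeha'
  #10 SA[10]=34  'deha'
  #11 SA[11]=21  'dfcbgeghcgghbdeha'
  #12 SA[12]=4  'ebhdchgegehfhfcegdfcbgeghcgghbdeha'
  #13 SA[13]=19  'egdfcbgeghcgghbdeha'
  #14 SA[14]=11  'egehfhfcegdfcbgeghcgghbdeha'
  #15 SA[15]=26  'eghcgghbdeha'
  #16 SA[16]=35  'eha'
  #17 SA[17]=13  'ehfhfcegdfcbgeghcgghbdeha'
  #18 SA[18]=22  'fcbgeghcgghbdeha'
  #19 SA[19]=17  'fcegdfcbgeghcgghbdeha'
  #20 SA[20]=15  'fhfcegdfcbgeghcgghbdeha'
  #21 SA[21]=0  'gahgebhdchgegehfhfcegdfcbgeghcgghbdeha'
  #22 SA[22]=20  'gdfcbgeghcgghbdeha'
  #23 SA[23]=3  'gebhdchgegehfhfcegdfcbgeghcgghbdeha'
  #24 SA[24]=10  'gegehfhfcegdfcbgeghcgghbdeha'
  #25 SA[25]=25  'geghcgghbdeha'
  #26 SA[26]=12  'gehfhfcegdfcbgeghcgghbdeha'
  #27 SA[27]=30  'gghbdeha'
  #28 SA[28]=31  'ghbdeha'
  #29 SA[29]=27  'ghcgghbdeha'
  #30 SA[30]=36  'ha'
  #31 SA[31]=32  'hbdeha'
  #32 SA[32]=28  'hcgghbdeha'
  #33 SA[33]=6  'hdchgegehfhfcegdfcbgeghcgghbdeha'
  #34 SA[34]=16  'hfcegdfcbgeghcgghbdeha'
  #35 SA[35]=14  'hfhfcegdfcbgeghcgghbdeha'
  #36 SA[36]=2  'hgebhdchgegehfhfcegdfcbgeghcgghbdeha'
  #37 SA[37]=9  'hgegehfhfcegdfcbgeghcgghbdeha'

[37, 1, 33, 24, 5, 23, 18, 29, 8, 7, 34, 21, 4, 19, 11, 26, 35, 13, 22, 17, 15, 0, 20, 3, 10, 25, 12, 30, 31, 27, 36, 32, 28, 6, 16, 14, 2, 9]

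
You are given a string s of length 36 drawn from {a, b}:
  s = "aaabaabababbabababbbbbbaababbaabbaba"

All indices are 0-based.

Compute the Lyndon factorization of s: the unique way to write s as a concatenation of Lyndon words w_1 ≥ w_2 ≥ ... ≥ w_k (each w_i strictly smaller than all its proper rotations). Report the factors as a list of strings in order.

emit factor 1: 'aaabaabababbabababbbbbbaababbaabbab' (i=0, period=35)
emit factor 2: 'a' (i=35, period=1)

["aaabaabababbabababbbbbbaababbaabbab", "a"]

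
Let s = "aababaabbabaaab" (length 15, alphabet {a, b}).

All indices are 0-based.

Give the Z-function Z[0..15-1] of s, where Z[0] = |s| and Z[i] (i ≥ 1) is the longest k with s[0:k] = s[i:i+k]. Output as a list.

[15, 1, 0, 1, 0, 3, 1, 0, 0, 1, 0, 2, 3, 1, 0]

Z[0]=15
i=1: fresh scan; Z[1]=1 extend→box=[1,2)
i=2: fresh scan; Z[2]=0
i=3: fresh scan; Z[3]=1 extend→box=[3,4)
i=4: fresh scan; Z[4]=0
i=5: fresh scan; Z[5]=3 extend→box=[5,8)
i=6: min(r-i=2, Z[1]=1)=1; Z[6]=1
i=7: min(r-i=1, Z[2]=0)=0; Z[7]=0
i=8: fresh scan; Z[8]=0
i=9: fresh scan; Z[9]=1 extend→box=[9,10)
i=10: fresh scan; Z[10]=0
i=11: fresh scan; Z[11]=2 extend→box=[11,13)
i=12: min(r-i=1, Z[1]=1)=1; Z[12]=3 extend→box=[12,15)
i=13: min(r-i=2, Z[1]=1)=1; Z[13]=1
i=14: min(r-i=1, Z[2]=0)=0; Z[14]=0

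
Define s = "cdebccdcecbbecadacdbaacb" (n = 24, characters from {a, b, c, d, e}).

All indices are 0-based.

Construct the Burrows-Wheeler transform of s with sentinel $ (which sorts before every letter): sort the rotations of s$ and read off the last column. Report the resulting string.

bbadccdcebeaebac$dacccdbc

rank  rotation                   last
    0  $cdebccdcecbbecadacdbaacb  b
    1  aacb$cdebccdcecbbecadacdb  b
    2  acb$cdebccdcecbbecadacdba  a
    3  acdbaacb$cdebccdcecbbecad  d
    4  adacdbaacb$cdebccdcecbbec  c
    5  b$cdebccdcecbbecadacdbaac  c
    6  baacb$cdebccdcecbbecadacd  d
    7  bbecadacdbaacb$cdebccdcec  c
    8  bccdcecbbecadacdbaacb$cde  e
    9  becadacdbaacb$cdebccdcecb  b
   10  cadacdbaacb$cdebccdcecbbe  e
   11  cb$cdebccdcecbbecadacdbaa  a
   12  cbbecadacdbaacb$cdebccdce  e
   13  ccdcecbbecadacdbaacb$cdeb  b
   14  cdbaacb$cdebccdcecbbecada  a
   15  cdcecbbecadacdbaacb$cdebc  c
   16  cdebccdcecbbecadacdbaacb$  $
   17  cecbbecadacdbaacb$cdebccd  d
   18  dacdbaacb$cdebccdcecbbeca  a
   19  dbaacb$cdebccdcecbbecadac  c
   20  dcecbbecadacdbaacb$cdebcc  c
   21  debccdcecbbecadacdbaacb$c  c
   22  ebccdcecbbecadacdbaacb$cd  d
   23  ecadacdbaacb$cdebccdcecbb  b
   24  ecbbecadacdbaacb$cdebccdc  c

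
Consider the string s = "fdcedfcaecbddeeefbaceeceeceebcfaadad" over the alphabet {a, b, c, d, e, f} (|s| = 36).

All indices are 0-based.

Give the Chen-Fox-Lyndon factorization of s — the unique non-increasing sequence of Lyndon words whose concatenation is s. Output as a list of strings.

emit factor 1: 'f' (i=0, period=1)
emit factor 2: 'd' (i=1, period=1)
emit factor 3: 'cedf' (i=2, period=4)
emit factor 4: 'c' (i=6, period=1)
emit factor 5: 'aecbddeeefb' (i=7, period=11)
emit factor 6: 'aceeceeceebcf' (i=18, period=13)
emit factor 7: 'aadad' (i=31, period=5)

["f", "d", "cedf", "c", "aecbddeeefb", "aceeceeceebcf", "aadad"]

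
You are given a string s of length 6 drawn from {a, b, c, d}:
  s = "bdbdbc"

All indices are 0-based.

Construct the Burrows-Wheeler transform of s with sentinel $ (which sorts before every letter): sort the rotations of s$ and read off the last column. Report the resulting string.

rank  rotation last
    0  $bdbdbc  c
    1  bc$bdbd  d
    2  bdbc$bd  d
    3  bdbdbc$  $
    4  c$bdbdb  b
    5  dbc$bdb  b
    6  dbdbc$b  b

cdd$bbb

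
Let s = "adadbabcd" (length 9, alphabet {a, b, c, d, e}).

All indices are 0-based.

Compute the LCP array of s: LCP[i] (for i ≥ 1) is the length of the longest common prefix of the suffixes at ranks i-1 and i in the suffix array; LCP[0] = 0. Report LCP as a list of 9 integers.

[0, 1, 2, 0, 1, 0, 0, 1, 1]

sorted suffixes:
  #0 SA[0]=5  'abcd'
  #1 SA[1]=0  'adadbabcd'
  #2 SA[2]=2  'adbabcd'
  #3 SA[3]=4  'babcd'
  #4 SA[4]=6  'bcd'
  #5 SA[5]=7  'cd'
  #6 SA[6]=8  'd'
  #7 SA[7]=1  'dadbabcd'
  #8 SA[8]=3  'dbabcd'

SA = [5, 0, 2, 4, 6, 7, 8, 1, 3]
[i] adj suffixes → lcp
  [1] 5/0 → 1 ('a')
  [2] 0/2 → 2 ('ad')
  [3] 2/4 → 0 ('')
  [4] 4/6 → 1 ('b')
  [5] 6/7 → 0 ('')
  [6] 7/8 → 0 ('')
  [7] 8/1 → 1 ('d')
  [8] 1/3 → 1 ('d')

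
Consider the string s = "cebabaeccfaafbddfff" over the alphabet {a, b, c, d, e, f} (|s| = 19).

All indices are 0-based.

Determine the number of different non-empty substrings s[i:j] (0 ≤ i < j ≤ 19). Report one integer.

sorted suffixes:
  #0 SA[0]=10  'aafbddfff'
  #1 SA[1]=3  'abaeccfaafbddfff'
  #2 SA[2]=5  'aeccfaafbddfff'
  #3 SA[3]=11  'afbddfff'
  #4 SA[4]=2  'babaeccfaafbddfff'
  #5 SA[5]=4  'baeccfaafbddfff'
  #6 SA[6]=13  'bddfff'
  #7 SA[7]=7  'ccfaafbddfff'
  #8 SA[8]=0  'cebabaeccfaafbddfff'
  #9 SA[9]=8  'cfaafbddfff'
  #10 SA[10]=14  'ddfff'
  #11 SA[11]=15  'dfff'
  #12 SA[12]=1  'ebabaeccfaafbddfff'
  #13 SA[13]=6  'eccfaafbddfff'
  #14 SA[14]=18  'f'
  #15 SA[15]=9  'faafbddfff'
  #16 SA[16]=12  'fbddfff'
  #17 SA[17]=17  'ff'
  #18 SA[18]=16  'fff'

SA = [10, 3, 5, 11, 2, 4, 13, 7, 0, 8, 14, 15, 1, 6, 18, 9, 12, 17, 16]
[i] adj suffixes → lcp
  [1] 10/3 → 1 ('a')
  [2] 3/5 → 1 ('a')
  [3] 5/11 → 1 ('a')
  [4] 11/2 → 0 ('')
  [5] 2/4 → 2 ('ba')
  [6] 4/13 → 1 ('b')
  [7] 13/7 → 0 ('')
  [8] 7/0 → 1 ('c')
  [9] 0/8 → 1 ('c')
  [10] 8/14 → 0 ('')
  [11] 14/15 → 1 ('d')
  [12] 15/1 → 0 ('')
  [13] 1/6 → 1 ('e')
  [14] 6/18 → 0 ('')
  [15] 18/9 → 1 ('f')
  [16] 9/12 → 1 ('f')
  [17] 12/17 → 1 ('f')
  [18] 17/16 → 2 ('ff')

n(n+1)/2 = 19·20/2 = 190
Σ LCP = 0 + 1 + 1 + 1 + 0 + 2 + 1 + 0 + 1 + 1 + 0 + 1 + 0 + 1 + 0 + 1 + 1 + 1 + 2 = 15
distinct = 190 − 15 = 175

175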